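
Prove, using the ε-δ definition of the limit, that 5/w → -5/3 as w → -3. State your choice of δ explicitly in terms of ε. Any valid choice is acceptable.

Let ε > 0 be given. We seek δ > 0 such that 0 < |w + 3| < δ implies |5/w + 5/3| < ε.
|5/w + 5/3| = 5·|-3 − w|/(3·|w|) = 5|w + 3|/(3|w|).
Require δ ≤ 3/2 so that |w| > 3 − 3/2 = 3/2, hence 3|w| > 9/2.
Then |5/w + 5/3| < 5|w + 3|/(9/2), which is < ε when |w + 3| < (9/10)ε.
Take δ = min(3/2, (9/10)ε). Then 0 < |w + 3| < δ gives both |w + 3| < 3/2 and |w + 3| < (9/10)ε, so |5/w + 5/3| < ε.

δ = min(3/2, (9/10)ε)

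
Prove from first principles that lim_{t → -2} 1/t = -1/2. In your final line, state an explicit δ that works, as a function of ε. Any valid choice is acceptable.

Let ε > 0 be given. We seek δ > 0 such that 0 < |t + 2| < δ implies |1/t + 1/2| < ε.
|1/t + 1/2| = |-2 − t|/(2·|t|) = |t + 2|/(2|t|).
Require δ ≤ 1 so that |t| > 2 − 1 = 1, hence 2|t| > 2.
Then |1/t + 1/2| < |t + 2|/2, which is < ε when |t + 2| < 2ε.
Take δ = min(1, 2ε). Then 0 < |t + 2| < δ gives both |t + 2| < 1 and |t + 2| < 2ε, so |1/t + 1/2| < ε.

δ = min(1, 2ε)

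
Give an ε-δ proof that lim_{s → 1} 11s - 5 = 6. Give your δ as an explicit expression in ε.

δ = ε/11

Fix ε > 0. We need δ > 0 so that 0 < |s − 1| < δ implies |(11s - 5) − 6| < ε.
Since (11s - 5) − 6 = 11(s − 1), we have |(11s - 5) − 6| = 11|s − 1|.
Thus it suffices that |s − 1| < ε/11.
Take δ = ε/11. If 0 < |s − 1| < δ then |(11s - 5) − 6| = 11|s − 1| < 11·(ε/11) = ε.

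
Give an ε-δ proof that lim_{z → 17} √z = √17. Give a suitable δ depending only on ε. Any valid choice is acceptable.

Suppose ε > 0. We want δ > 0 such that 0 < |z − 17| < δ implies |√z − √17| < ε.
Multiplying by the conjugate, |√z − √17| = |z − 17|/(√z + √17).
Restrict δ ≤ 17 so that |z − 17| < 17 forces z > 0, and then √z + √17 > √17.
Hence |√z − √17| < |z − 17|/√17, which is < ε once |z − 17| < √17·ε.
Take δ = min(17, √17·ε). If 0 < |z − 17| < δ then z > 0 and |√z − √17| < |z − 17|/√17 < ε.

δ = min(17, √17·ε)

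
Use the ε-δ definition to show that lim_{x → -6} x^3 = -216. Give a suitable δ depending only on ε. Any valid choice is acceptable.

δ = min(1, ε/127)

Suppose ε > 0. We seek δ > 0 with 0 < |x + 6| < δ ⇒ |x^3 + 216| < ε.
Factor: x^3 + 216 = (x + 6)(x^2 - 6x + 36), so |x^3 + 216| = |x + 6|·|x^2 - 6x + 36|.
Restrict δ ≤ 1. Then |x + 6| < 1 gives |x| < 7, so by the triangle inequality |x^2 - 6x + 36| ≤ 7^2 + 6·7 + 36 = 127.
Hence |x^3 + 216| ≤ 127|x + 6|, which is < ε once |x + 6| < ε/127.
Take δ = min(1, ε/127). If 0 < |x + 6| < δ then both bounds hold and |x^3 + 216| ≤ 127|x + 6| < 127·(ε/127) = ε.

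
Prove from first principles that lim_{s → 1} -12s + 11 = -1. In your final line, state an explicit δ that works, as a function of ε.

δ = ε/12

Fix ε > 0. We need δ > 0 so that 0 < |s − 1| < δ implies |(-12s + 11) + 1| < ε.
|(-12s + 11) + 1| = |-12s + 12| = 12|s − 1|.
Thus it suffices that |s − 1| < ε/12.
Choosing δ = ε/12 gives |(-12s + 11) + 1| = 12|s − 1| < ε whenever |s − 1| < δ.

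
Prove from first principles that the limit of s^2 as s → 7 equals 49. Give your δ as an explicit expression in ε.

δ = min(1, ε/15)

Fix ε > 0. We seek δ > 0 with 0 < |s − 7| < δ ⇒ |s^2 − 49| < ε.
Factor: s^2 − 49 = (s − 7)(s + 7), so |s^2 − 49| = |s − 7|·|s + 7|.
Restrict δ ≤ 1. Then |s − 7| < 1 gives |s| < 8, so by the triangle inequality |s + 7| ≤ 8 + 7 = 15.
Hence |s^2 − 49| ≤ 15|s − 7|, which is < ε once |s − 7| < ε/15.
Take δ = min(1, ε/15). If 0 < |s − 7| < δ then both bounds hold and |s^2 − 49| ≤ 15|s − 7| < 15·(ε/15) = ε.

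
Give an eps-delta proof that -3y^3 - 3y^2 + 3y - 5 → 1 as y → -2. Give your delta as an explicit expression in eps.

delta = min(1, eps/39)

Let eps > 0 be given. We want delta > 0 such that 0 < |y + 2| < delta implies |(-3y^3 - 3y^2 + 3y - 5) − 1| < eps.
(-3y^3 - 3y^2 + 3y - 5) − 1 = -3y^3 - 3y^2 + 3y - 6 = (y + 2)(-3y^2 + 3y - 3).
So |(-3y^3 - 3y^2 + 3y - 5) − 1| = |y + 2|·|-3y^2 + 3y - 3|.
Require delta ≤ 1. Then |y + 2| < 1 gives |y| < 3, and by the triangle inequality |-3y^2 + 3y - 3| ≤ 3·3^2 + 3·3 + 3 = 39.
Hence |(-3y^3 - 3y^2 + 3y - 5) − 1| ≤ 39|y + 2| < eps provided |y + 2| < eps/39.
Choosing delta = min(1, eps/39) ensures both conditions, hence |(-3y^3 - 3y^2 + 3y - 5) − 1| < eps.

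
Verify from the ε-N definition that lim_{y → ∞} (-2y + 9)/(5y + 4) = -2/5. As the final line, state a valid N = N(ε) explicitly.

Let ε > 0. We seek N > 0 such that y > N implies |(-2y + 9)/(5y + 4) + 2/5| < ε.
(-2y + 9)/(5y + 4) + 2/5 = (5(-2y + 9) − (-2)(5y + 4)) / (5(5y + 4)) = 53/(5(5y + 4)).
For y > 0 we have 5y + 4 > 5y, so |(-2y + 9)/(5y + 4) + 2/5| = 53/(5(5y + 4)) < 53/(5·5y) = (53/25)/y.
Thus |(-2y + 9)/(5y + 4) + 2/5| < ε whenever y > (53/25)/ε.
Take N = (53/25)/ε. If y > N then |(-2y + 9)/(5y + 4) + 2/5| < (53/25)/y < ε.

N = (53/25)/ε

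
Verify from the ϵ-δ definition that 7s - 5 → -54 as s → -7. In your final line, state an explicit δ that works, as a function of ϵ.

δ = ϵ/7

Let ϵ > 0 be given. We need δ > 0 so that 0 < |s + 7| < δ implies |(7s - 5) + 54| < ϵ.
Since (7s - 5) + 54 = 7(s + 7), we have |(7s - 5) + 54| = 7|s + 7|.
Thus it suffices that |s + 7| < ϵ/7.
Choosing δ = ϵ/7 gives |(7s - 5) + 54| = 7|s + 7| < ϵ whenever |s + 7| < δ.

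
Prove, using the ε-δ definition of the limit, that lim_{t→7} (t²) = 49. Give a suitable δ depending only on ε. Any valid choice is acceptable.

Fix ε > 0. We seek δ > 0 with 0 < |t − 7| < δ ⇒ |t² − 49| < ε.
Factor: t² − 49 = (t − 7)(t + 7), so |t² − 49| = |t − 7|·|t + 7|.
Impose δ ≤ 2 so that |t| < 9; then |t + 7| ≤ 16.
Hence |t² − 49| ≤ 16|t − 7|, which is < ε once |t − 7| < ε/16.
Take δ = min(2, ε/16). If 0 < |t − 7| < δ then both bounds hold and |t² − 49| ≤ 16|t − 7| < 16·(ε/16) = ε.

δ = min(2, ε/16)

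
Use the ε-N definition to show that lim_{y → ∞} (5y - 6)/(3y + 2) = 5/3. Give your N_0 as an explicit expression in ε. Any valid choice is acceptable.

N_0 = (28/9)/ε

Let ε > 0. We seek N_0 > 0 such that y > N_0 implies |(5y - 6)/(3y + 2) − (5/3)| < ε.
(5y - 6)/(3y + 2) − (5/3) = (3(5y - 6) − 5(3y + 2)) / (3(3y + 2)) = -28/(3(3y + 2)).
For y > 0 we have 3y + 2 > 3y, so |(5y - 6)/(3y + 2) − (5/3)| = 28/(3(3y + 2)) < 28/(3·3y) = (28/9)/y.
Thus |(5y - 6)/(3y + 2) − (5/3)| < ε whenever y > (28/9)/ε.
Take N_0 = (28/9)/ε. If y > N_0 then |(5y - 6)/(3y + 2) − (5/3)| < (28/9)/y < ε.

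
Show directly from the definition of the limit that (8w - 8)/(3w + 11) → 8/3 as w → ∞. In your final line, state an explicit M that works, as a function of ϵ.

M = (112/9)/ϵ

Let ϵ > 0 be given. We seek M > 0 such that w > M implies |(8w - 8)/(3w + 11) − (8/3)| < ϵ.
(8w - 8)/(3w + 11) − (8/3) = (3(8w - 8) − 8(3w + 11)) / (3(3w + 11)) = -112/(3(3w + 11)).
For w > 0 we have 3w + 11 > 3w, so |(8w - 8)/(3w + 11) − (8/3)| = 112/(3(3w + 11)) < 112/(3·3w) = (112/9)/w.
Thus |(8w - 8)/(3w + 11) − (8/3)| < ϵ whenever w > (112/9)/ϵ.
Take M = (112/9)/ϵ. If w > M then |(8w - 8)/(3w + 11) − (8/3)| < (112/9)/w < ϵ.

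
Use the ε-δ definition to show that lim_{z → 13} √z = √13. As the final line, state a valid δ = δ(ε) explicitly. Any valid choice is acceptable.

Let ε > 0. We want δ > 0 such that 0 < |z − 13| < δ implies |√z − √13| < ε.
Rationalise: √z − √13 = (z − 13)/(√z + √13), so |√z − √13| = |z − 13|/(√z + √13).
Restrict δ ≤ 13 so that |z − 13| < 13 forces z > 0, and then √z + √13 > √13.
Hence |√z − √13| < |z − 13|/√13, which is < ε once |z − 13| < √13·ε.
Take δ = min(13, √13·ε). If 0 < |z − 13| < δ then z > 0 and |√z − √13| < |z − 13|/√13 < ε.

δ = min(13, √13·ε)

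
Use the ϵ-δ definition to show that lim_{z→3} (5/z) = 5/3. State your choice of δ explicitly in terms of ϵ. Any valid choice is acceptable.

δ = min(3/2, (9/10)ϵ)

Let ϵ > 0 be given. We seek δ > 0 such that 0 < |z − 3| < δ implies |5/z − (5/3)| < ϵ.
|5/z − (5/3)| = 5·|3 − z|/(3·|z|) = 5|z − 3|/(3|z|).
Restrict δ ≤ 3/2. Then |z − 3| < 3/2 gives |z| > 3/2, so 3|z| > 9/2.
Then |5/z − (5/3)| < 5|z − 3|/(9/2), which is < ϵ when |z − 3| < (9/10)ϵ.
Take δ = min(3/2, (9/10)ϵ). Then 0 < |z − 3| < δ gives both |z − 3| < 3/2 and |z − 3| < (9/10)ϵ, so |5/z − (5/3)| < ϵ.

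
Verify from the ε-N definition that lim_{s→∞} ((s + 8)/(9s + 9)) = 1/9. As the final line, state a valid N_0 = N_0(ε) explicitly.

N_0 = (7/9)/ε

Suppose ε > 0. We seek N_0 > 0 such that s > N_0 implies |(s + 8)/(9s + 9) − (1/9)| < ε.
(s + 8)/(9s + 9) − (1/9) = (9(s + 8) − (9s + 9)) / (9(9s + 9)) = 63/(9(9s + 9)).
For s > 0 we have 9s + 9 > 9s, so |(s + 8)/(9s + 9) − (1/9)| = 63/(9(9s + 9)) < 63/(9·9s) = (7/9)/s.
Thus |(s + 8)/(9s + 9) − (1/9)| < ε whenever s > (7/9)/ε.
Take N_0 = (7/9)/ε. If s > N_0 then |(s + 8)/(9s + 9) − (1/9)| < (7/9)/s < ε.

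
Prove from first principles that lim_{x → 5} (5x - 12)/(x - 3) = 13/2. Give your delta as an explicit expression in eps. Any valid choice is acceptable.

delta = min(1, (2/3)eps)

Suppose eps > 0. We want delta > 0 with 0 < |x − 5| < delta ⇒ |(5x - 12)/(x - 3) − (13/2)| < eps.
Combining over a common denominator, (5x - 12)/(x - 3) − (13/2) = [(5x - 12)·2 − 13·(x - 3)] / [2·(x - 3)] = -3(x − 5) / (2(x - 3)).
So |(5x - 12)/(x - 3) − (13/2)| = 3|x − 5| / (2·|x − 3|).
Require delta ≤ 1, so |x − 3| ≥ |2| − |x − 5| > 2 − 1 = 1.
Hence |(5x - 12)/(x - 3) − (13/2)| < 3|x − 5|/(2·1) = (3/2)|x − 5|, which is < eps once |x − 5| < (2/3)eps.
Take delta = min(1, (2/3)eps). Then 0 < |x − 5| < delta forces both bounds, so |(5x - 12)/(x - 3) − (13/2)| < eps.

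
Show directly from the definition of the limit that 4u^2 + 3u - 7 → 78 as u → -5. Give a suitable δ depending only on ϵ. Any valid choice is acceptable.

Fix ϵ > 0. We want δ > 0 such that 0 < |u + 5| < δ implies |(4u^2 + 3u - 7) − 78| < ϵ.
(4u^2 + 3u - 7) − 78 = 4u^2 + 3u - 85 = (u + 5)(4u - 17).
So |(4u^2 + 3u - 7) − 78| = |u + 5|·|4u - 17|.
Require δ ≤ 1. Then |u + 5| < 1 gives |u| < 6, and by the triangle inequality |4u - 17| ≤ 4·6 + 17 = 41.
Hence |(4u^2 + 3u - 7) − 78| ≤ 41|u + 5| < ϵ provided |u + 5| < ϵ/41.
Take δ = min(1, ϵ/41). Then 0 < |u + 5| < δ gives both |u + 5| < 1 and |u + 5| < ϵ/41, so |(4u^2 + 3u - 7) − 78| < ϵ.

δ = min(1, ϵ/41)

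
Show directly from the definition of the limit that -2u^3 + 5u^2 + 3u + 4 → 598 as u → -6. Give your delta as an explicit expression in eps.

delta = min(2, eps/363)

Fix eps > 0. We want delta > 0 such that 0 < |u + 6| < delta implies |(-2u^3 + 5u^2 + 3u + 4) − 598| < eps.
(-2u^3 + 5u^2 + 3u + 4) − 598 = -2u^3 + 5u^2 + 3u - 594 = (u + 6)(-2u^2 + 17u - 99).
So |(-2u^3 + 5u^2 + 3u + 4) − 598| = |u + 6|·|-2u^2 + 17u - 99|.
Require delta ≤ 2. Then |u + 6| < 2 gives |u| < 8, and by the triangle inequality |-2u^2 + 17u - 99| ≤ 2·8^2 + 17·8 + 99 = 363.
Hence |(-2u^3 + 5u^2 + 3u + 4) − 598| ≤ 363|u + 6| < eps provided |u + 6| < eps/363.
Choosing delta = min(2, eps/363) ensures both conditions, hence |(-2u^3 + 5u^2 + 3u + 4) − 598| < eps.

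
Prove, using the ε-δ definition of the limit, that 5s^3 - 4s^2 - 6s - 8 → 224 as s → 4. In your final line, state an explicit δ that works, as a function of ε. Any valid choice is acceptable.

δ = min(1, ε/263)

Suppose ε > 0. We want δ > 0 such that 0 < |s − 4| < δ implies |(5s^3 - 4s^2 - 6s - 8) − 224| < ε.
(5s^3 - 4s^2 - 6s - 8) − 224 = 5s^3 - 4s^2 - 6s - 232 = (s − 4)(5s^2 + 16s + 58).
So |(5s^3 - 4s^2 - 6s - 8) − 224| = |s − 4|·|5s^2 + 16s + 58|.
Assume first that |s − 4| < 1, so |s| < 5. Then |5s^2 + 16s + 58| ≤ 5·5^2 + 16·5 + 58 = 263.
Hence |(5s^3 - 4s^2 - 6s - 8) − 224| ≤ 263|s − 4| < ε provided |s − 4| < ε/263.
Take δ = min(1, ε/263). Then 0 < |s − 4| < δ gives both |s − 4| < 1 and |s − 4| < ε/263, so |(5s^3 - 4s^2 - 6s - 8) − 224| < ε.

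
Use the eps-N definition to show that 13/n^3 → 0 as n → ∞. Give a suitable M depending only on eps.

Let eps > 0 be given. For n ≥ 1, |13/n^3 − 0| = 13/n^3.
13/n^3 < eps ⇔ n^3 > 13/eps ⇔ n > (13/eps)^{1/3}.
Take M = (13/eps)^{1/3}. Then n > M implies 13/n^3 < eps.

M = (13/eps)^{1/3}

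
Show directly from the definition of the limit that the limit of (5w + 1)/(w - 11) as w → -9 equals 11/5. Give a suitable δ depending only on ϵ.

δ = min(10, (25/7)ϵ)

Let ϵ > 0 be given. We want δ > 0 with 0 < |w + 9| < δ ⇒ |(5w + 1)/(w - 11) − (11/5)| < ϵ.
Combining over a common denominator, (5w + 1)/(w - 11) − (11/5) = [(5w + 1)·(-20) − (-44)·(w - 11)] / [(-20)·(w - 11)] = -56(w + 9) / ((-20)(w - 11)).
So |(5w + 1)/(w - 11) − (11/5)| = 56|w + 9| / (20·|w − 11|).
Require δ ≤ 10, so |w − 11| ≥ |-20| − |w + 9| > 20 − 10 = 10.
Hence |(5w + 1)/(w - 11) − (11/5)| < 56|w + 9|/(20·10) = (7/25)|w + 9|, which is < ϵ once |w + 9| < (25/7)ϵ.
Take δ = min(10, (25/7)ϵ). Then 0 < |w + 9| < δ forces both bounds, so |(5w + 1)/(w - 11) − (11/5)| < ϵ.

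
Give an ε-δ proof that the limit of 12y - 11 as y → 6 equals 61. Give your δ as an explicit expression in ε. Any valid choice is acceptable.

δ = ε/12

Let ε > 0 be given. We need δ > 0 so that 0 < |y − 6| < δ implies |(12y - 11) − 61| < ε.
Since (12y - 11) − 61 = 12(y − 6), we have |(12y - 11) − 61| = 12|y − 6|.
Thus it suffices that |y − 6| < ε/12.
Choosing δ = ε/12 gives |(12y - 11) − 61| = 12|y − 6| < ε whenever |y − 6| < δ.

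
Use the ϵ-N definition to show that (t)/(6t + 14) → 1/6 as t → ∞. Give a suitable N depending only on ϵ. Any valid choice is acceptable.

Suppose ϵ > 0. We seek N > 0 such that t > N implies |(t)/(6t + 14) − (1/6)| < ϵ.
(t)/(6t + 14) − (1/6) = (6(t) − (6t + 14)) / (6(6t + 14)) = -14/(6(6t + 14)).
For t > 0 we have 6t + 14 > 6t, so |(t)/(6t + 14) − (1/6)| = 14/(6(6t + 14)) < 14/(6·6t) = (7/18)/t.
Thus |(t)/(6t + 14) − (1/6)| < ϵ whenever t > (7/18)/ϵ.
Take N = (7/18)/ϵ. If t > N then |(t)/(6t + 14) − (1/6)| < (7/18)/t < ϵ.

N = (7/18)/ϵ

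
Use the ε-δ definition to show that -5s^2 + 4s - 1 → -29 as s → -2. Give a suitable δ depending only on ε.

δ = min(2, ε/34)

Suppose ε > 0. We want δ > 0 such that 0 < |s + 2| < δ implies |(-5s^2 + 4s - 1) + 29| < ε.
(-5s^2 + 4s - 1) + 29 = -5s^2 + 4s + 28 = (s + 2)(-5s + 14).
So |(-5s^2 + 4s - 1) + 29| = |s + 2|·|-5s + 14|.
Require δ ≤ 2. Then |s + 2| < 2 gives |s| < 4, and by the triangle inequality |-5s + 14| ≤ 5·4 + 14 = 34.
Hence |(-5s^2 + 4s - 1) + 29| ≤ 34|s + 2| < ε provided |s + 2| < ε/34.
Choosing δ = min(2, ε/34) ensures both conditions, hence |(-5s^2 + 4s - 1) + 29| < ε.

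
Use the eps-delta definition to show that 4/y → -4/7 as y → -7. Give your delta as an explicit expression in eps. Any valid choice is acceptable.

delta = min(7/2, (49/8)eps)

Let eps > 0 be given. We seek delta > 0 such that 0 < |y + 7| < delta implies |4/y + 4/7| < eps.
|4/y + 4/7| = 4·|-7 − y|/(7·|y|) = 4|y + 7|/(7|y|).
Require delta ≤ 7/2 so that |y| > 7 − 7/2 = 7/2, hence 7|y| > 49/2.
Then |4/y + 4/7| < 4|y + 7|/(49/2), which is < eps when |y + 7| < (49/8)eps.
Take delta = min(7/2, (49/8)eps). Then 0 < |y + 7| < delta gives both |y + 7| < 7/2 and |y + 7| < (49/8)eps, so |4/y + 4/7| < eps.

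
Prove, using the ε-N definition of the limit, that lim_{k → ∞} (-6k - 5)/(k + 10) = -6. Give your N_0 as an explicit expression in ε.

N_0 = 55/ε

Let ε > 0 be given. For k ≥ 1, |(-6k - 5)/(k + 10) + 6| = |55|/((k + 10)) = 55/((k + 10)).
Since k + 10 ≥ k for k ≥ 1, this is ≤ 55/(k) = 55/k.
So |(-6k - 5)/(k + 10) + 6| < ε whenever k > 55/ε.
Take N_0 = 55/ε. If k > N_0 then |(-6k - 5)/(k + 10) + 6| ≤ 55/k < ε.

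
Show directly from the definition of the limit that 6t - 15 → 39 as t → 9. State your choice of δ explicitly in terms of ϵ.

Suppose ϵ > 0. We need δ > 0 so that 0 < |t − 9| < δ implies |(6t - 15) − 39| < ϵ.
|(6t - 15) − 39| = |6t - 54| = 6|t − 9|.
So 6|t − 9| < ϵ exactly when |t − 9| < ϵ/6.
Choosing δ = ϵ/6 gives |(6t - 15) − 39| = 6|t − 9| < ϵ whenever |t − 9| < δ.

δ = ϵ/6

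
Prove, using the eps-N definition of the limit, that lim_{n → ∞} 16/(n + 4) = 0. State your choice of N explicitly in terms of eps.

Let eps > 0. For n ≥ 1, |16/(n + 4) − 0| = 16/(n + 4) ≤ 16/n.
We need 16/n < eps, i.e. n > 16/eps.
Take N = 16/eps. If n > N then |16/(n + 4)| ≤ 16/n < eps.

N = 16/eps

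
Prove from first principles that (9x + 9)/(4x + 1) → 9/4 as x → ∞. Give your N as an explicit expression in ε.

Let ε > 0 be given. We seek N > 0 such that x > N implies |(9x + 9)/(4x + 1) − (9/4)| < ε.
(9x + 9)/(4x + 1) − (9/4) = (4(9x + 9) − 9(4x + 1)) / (4(4x + 1)) = 27/(4(4x + 1)).
For x > 0 we have 4x + 1 > 4x, so |(9x + 9)/(4x + 1) − (9/4)| = 27/(4(4x + 1)) < 27/(4·4x) = (27/16)/x.
Thus |(9x + 9)/(4x + 1) − (9/4)| < ε whenever x > (27/16)/ε.
Take N = (27/16)/ε. If x > N then |(9x + 9)/(4x + 1) − (9/4)| < (27/16)/x < ε.

N = (27/16)/ε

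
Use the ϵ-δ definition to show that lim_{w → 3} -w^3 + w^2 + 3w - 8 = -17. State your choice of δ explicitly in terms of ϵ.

δ = min(1, ϵ/27)

Suppose ϵ > 0. We want δ > 0 such that 0 < |w − 3| < δ implies |(-w^3 + w^2 + 3w - 8) + 17| < ϵ.
(-w^3 + w^2 + 3w - 8) + 17 = -w^3 + w^2 + 3w + 9 = (w − 3)(-w^2 - 2w - 3).
So |(-w^3 + w^2 + 3w - 8) + 17| = |w − 3|·|-w^2 - 2w - 3|.
Require δ ≤ 1. Then |w − 3| < 1 gives |w| < 4, and by the triangle inequality |-w^2 - 2w - 3| ≤ 4^2 + 2·4 + 3 = 27.
Hence |(-w^3 + w^2 + 3w - 8) + 17| ≤ 27|w − 3| < ϵ provided |w − 3| < ϵ/27.
Take δ = min(1, ϵ/27). Then 0 < |w − 3| < δ gives both |w − 3| < 1 and |w − 3| < ϵ/27, so |(-w^3 + w^2 + 3w - 8) + 17| < ϵ.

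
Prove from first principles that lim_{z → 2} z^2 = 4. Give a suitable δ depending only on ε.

δ = min(1, ε/5)

Suppose ε > 0. We seek δ > 0 with 0 < |z − 2| < δ ⇒ |z^2 − 4| < ε.
Factor: z^2 − 4 = (z − 2)(z + 2), so |z^2 − 4| = |z − 2|·|z + 2|.
Impose δ ≤ 1 so that |z| < 3; then |z + 2| ≤ 5.
Hence |z^2 − 4| ≤ 5|z − 2|, which is < ε once |z − 2| < ε/5.
Take δ = min(1, ε/5). If 0 < |z − 2| < δ then both bounds hold and |z^2 − 4| ≤ 5|z − 2| < 5·(ε/5) = ε.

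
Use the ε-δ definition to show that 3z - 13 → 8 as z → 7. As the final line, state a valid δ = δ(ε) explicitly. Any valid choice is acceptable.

Let ε > 0 be given. We need δ > 0 so that 0 < |z − 7| < δ implies |(3z - 13) − 8| < ε.
|(3z - 13) − 8| = |3z - 21| = 3|z − 7|.
So 3|z − 7| < ε exactly when |z − 7| < ε/3.
Choosing δ = ε/3 gives |(3z - 13) − 8| = 3|z − 7| < ε whenever |z − 7| < δ.

δ = ε/3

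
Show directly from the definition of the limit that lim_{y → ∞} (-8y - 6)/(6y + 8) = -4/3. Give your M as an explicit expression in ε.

Let ε > 0. We seek M > 0 such that y > M implies |(-8y - 6)/(6y + 8) + 4/3| < ε.
(-8y - 6)/(6y + 8) + 4/3 = (6(-8y - 6) − (-8)(6y + 8)) / (6(6y + 8)) = 28/(6(6y + 8)).
For y > 0 we have 6y + 8 > 6y, so |(-8y - 6)/(6y + 8) + 4/3| = 28/(6(6y + 8)) < 28/(6·6y) = (7/9)/y.
Thus |(-8y - 6)/(6y + 8) + 4/3| < ε whenever y > (7/9)/ε.
Take M = (7/9)/ε. If y > M then |(-8y - 6)/(6y + 8) + 4/3| < (7/9)/y < ε.

M = (7/9)/ε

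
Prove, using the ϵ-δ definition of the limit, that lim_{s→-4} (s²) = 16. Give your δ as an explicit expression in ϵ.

δ = min(1, ϵ/9)

Fix ϵ > 0. We seek δ > 0 with 0 < |s + 4| < δ ⇒ |s² − 16| < ϵ.
Factor: s² − 16 = (s + 4)(s - 4), so |s² − 16| = |s + 4|·|s - 4|.
Restrict δ ≤ 1. Then |s + 4| < 1 gives |s| < 5, so by the triangle inequality |s - 4| ≤ 5 + 4 = 9.
Hence |s² − 16| ≤ 9|s + 4|, which is < ϵ once |s + 4| < ϵ/9.
Take δ = min(1, ϵ/9). If 0 < |s + 4| < δ then both bounds hold and |s² − 16| ≤ 9|s + 4| < 9·(ϵ/9) = ϵ.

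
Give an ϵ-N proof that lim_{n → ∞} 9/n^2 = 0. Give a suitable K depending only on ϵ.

K = (9/ϵ)^{1/2}

Let ϵ > 0 be given. For n ≥ 1, |9/n^2 − 0| = 9/n^2.
9/n^2 < ϵ ⇔ n^2 > 9/ϵ ⇔ n > (9/ϵ)^{1/2}.
Take K = (9/ϵ)^{1/2}. Then n > K implies 9/n^2 < ϵ.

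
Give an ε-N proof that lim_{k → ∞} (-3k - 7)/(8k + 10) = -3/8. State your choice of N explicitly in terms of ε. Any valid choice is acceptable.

Suppose ε > 0. For k ≥ 1, |(-3k - 7)/(8k + 10) + 3/8| = |-26|/(8(8k + 10)) = 26/(8(8k + 10)).
Since 8k + 10 ≥ 8k for k ≥ 1, this is ≤ 26/(8·8k) = (13/32)/k.
So |(-3k - 7)/(8k + 10) + 3/8| < ε whenever k > (13/32)/ε.
Take N = (13/32)/ε. If k > N then |(-3k - 7)/(8k + 10) + 3/8| ≤ (13/32)/k < ε.

N = (13/32)/ε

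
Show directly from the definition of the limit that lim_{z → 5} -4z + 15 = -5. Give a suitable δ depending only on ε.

Let ε > 0 be given. We need δ > 0 so that 0 < |z − 5| < δ implies |(-4z + 15) + 5| < ε.
Since (-4z + 15) + 5 = -4(z − 5), we have |(-4z + 15) + 5| = 4|z − 5|.
Thus it suffices that |z − 5| < ε/4.
Choosing δ = ε/4 gives |(-4z + 15) + 5| = 4|z − 5| < ε whenever |z − 5| < δ.

δ = ε/4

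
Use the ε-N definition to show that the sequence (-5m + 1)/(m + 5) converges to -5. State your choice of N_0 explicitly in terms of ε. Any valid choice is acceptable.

Let ε > 0. For m ≥ 1, |(-5m + 1)/(m + 5) + 5| = |26|/((m + 5)) = 26/((m + 5)).
Since m + 5 ≥ m for m ≥ 1, this is ≤ 26/(m) = 26/m.
So |(-5m + 1)/(m + 5) + 5| < ε whenever m > 26/ε.
Take N_0 = 26/ε. If m > N_0 then |(-5m + 1)/(m + 5) + 5| ≤ 26/m < ε.

N_0 = 26/ε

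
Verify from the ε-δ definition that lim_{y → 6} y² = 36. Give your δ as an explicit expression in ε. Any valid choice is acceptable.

Suppose ε > 0. We seek δ > 0 with 0 < |y − 6| < δ ⇒ |y² − 36| < ε.
Factor: y² − 36 = (y − 6)(y + 6), so |y² − 36| = |y − 6|·|y + 6|.
Impose δ ≤ 2 so that |y| < 8; then |y + 6| ≤ 14.
Hence |y² − 36| ≤ 14|y − 6|, which is < ε once |y − 6| < ε/14.
Take δ = min(2, ε/14). If 0 < |y − 6| < δ then both bounds hold and |y² − 36| ≤ 14|y − 6| < 14·(ε/14) = ε.

δ = min(2, ε/14)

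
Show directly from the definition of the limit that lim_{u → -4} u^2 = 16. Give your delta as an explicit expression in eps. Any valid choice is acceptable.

delta = min(1, eps/9)

Let eps > 0. We seek delta > 0 with 0 < |u + 4| < delta ⇒ |u^2 − 16| < eps.
Factor: u^2 − 16 = (u + 4)(u - 4), so |u^2 − 16| = |u + 4|·|u - 4|.
Impose delta ≤ 1 so that |u| < 5; then |u - 4| ≤ 9.
Hence |u^2 − 16| ≤ 9|u + 4|, which is < eps once |u + 4| < eps/9.
Take delta = min(1, eps/9). If 0 < |u + 4| < delta then both bounds hold and |u^2 − 16| ≤ 9|u + 4| < 9·(eps/9) = eps.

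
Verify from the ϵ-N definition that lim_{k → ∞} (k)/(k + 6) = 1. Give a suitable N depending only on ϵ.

Fix ϵ > 0. For k ≥ 1, |(k)/(k + 6) − 1| = |-6|/((k + 6)) = 6/((k + 6)).
Since k + 6 ≥ k for k ≥ 1, this is ≤ 6/(k) = 6/k.
So |(k)/(k + 6) − 1| < ϵ whenever k > 6/ϵ.
Take N = 6/ϵ. If k > N then |(k)/(k + 6) − 1| ≤ 6/k < ϵ.

N = 6/ϵ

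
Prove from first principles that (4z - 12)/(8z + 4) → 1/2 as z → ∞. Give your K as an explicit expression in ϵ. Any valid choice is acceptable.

Let ϵ > 0 be given. We seek K > 0 such that z > K implies |(4z - 12)/(8z + 4) − (1/2)| < ϵ.
(4z - 12)/(8z + 4) − (1/2) = (8(4z - 12) − 4(8z + 4)) / (8(8z + 4)) = -112/(8(8z + 4)).
For z > 0 we have 8z + 4 > 8z, so |(4z - 12)/(8z + 4) − (1/2)| = 112/(8(8z + 4)) < 112/(8·8z) = (7/4)/z.
Thus |(4z - 12)/(8z + 4) − (1/2)| < ϵ whenever z > (7/4)/ϵ.
Take K = (7/4)/ϵ. If z > K then |(4z - 12)/(8z + 4) − (1/2)| < (7/4)/z < ϵ.

K = (7/4)/ϵ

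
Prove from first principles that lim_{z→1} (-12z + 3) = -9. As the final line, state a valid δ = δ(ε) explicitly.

Fix ε > 0. We need δ > 0 so that 0 < |z − 1| < δ implies |(-12z + 3) + 9| < ε.
|(-12z + 3) + 9| = |-12z + 12| = 12|z − 1|.
Thus it suffices that |z − 1| < ε/12.
Choosing δ = ε/12 gives |(-12z + 3) + 9| = 12|z − 1| < ε whenever |z − 1| < δ.

δ = ε/12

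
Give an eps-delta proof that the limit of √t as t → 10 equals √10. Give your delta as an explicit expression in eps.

Let eps > 0. We want delta > 0 such that 0 < |t − 10| < delta implies |√t − √10| < eps.
Rationalise: √t − √10 = (t − 10)/(√t + √10), so |√t − √10| = |t − 10|/(√t + √10).
Restrict delta ≤ 10 so that |t − 10| < 10 forces t > 0, and then √t + √10 > √10.
Hence |√t − √10| < |t − 10|/√10, which is < eps once |t − 10| < √10·eps.
Take delta = min(10, √10·eps). If 0 < |t − 10| < delta then t > 0 and |√t − √10| < |t − 10|/√10 < eps.

delta = min(10, √10·eps)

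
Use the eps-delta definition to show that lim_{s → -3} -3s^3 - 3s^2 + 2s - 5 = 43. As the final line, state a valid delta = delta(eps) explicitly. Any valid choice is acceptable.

Let eps > 0. We want delta > 0 such that 0 < |s + 3| < delta implies |(-3s^3 - 3s^2 + 2s - 5) − 43| < eps.
(-3s^3 - 3s^2 + 2s - 5) − 43 = -3s^3 - 3s^2 + 2s - 48 = (s + 3)(-3s^2 + 6s - 16).
So |(-3s^3 - 3s^2 + 2s - 5) − 43| = |s + 3|·|-3s^2 + 6s - 16|.
Assume first that |s + 3| < 1, so |s| < 4. Then |-3s^2 + 6s - 16| ≤ 3·4^2 + 6·4 + 16 = 88.
Hence |(-3s^3 - 3s^2 + 2s - 5) − 43| ≤ 88|s + 3| < eps provided |s + 3| < eps/88.
Choosing delta = min(1, eps/88) ensures both conditions, hence |(-3s^3 - 3s^2 + 2s - 5) − 43| < eps.

delta = min(1, eps/88)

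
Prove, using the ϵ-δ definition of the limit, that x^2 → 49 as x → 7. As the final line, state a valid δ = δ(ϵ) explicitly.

δ = min(1, ϵ/15)

Fix ϵ > 0. We seek δ > 0 with 0 < |x − 7| < δ ⇒ |x^2 − 49| < ϵ.
Factor: x^2 − 49 = (x − 7)(x + 7), so |x^2 − 49| = |x − 7|·|x + 7|.
Restrict δ ≤ 1. Then |x − 7| < 1 gives |x| < 8, so by the triangle inequality |x + 7| ≤ 8 + 7 = 15.
Hence |x^2 − 49| ≤ 15|x − 7|, which is < ϵ once |x − 7| < ϵ/15.
Take δ = min(1, ϵ/15). If 0 < |x − 7| < δ then both bounds hold and |x^2 − 49| ≤ 15|x − 7| < 15·(ϵ/15) = ϵ.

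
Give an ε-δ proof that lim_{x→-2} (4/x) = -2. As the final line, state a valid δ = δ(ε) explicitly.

Let ε > 0. We seek δ > 0 such that 0 < |x + 2| < δ implies |4/x + 2| < ε.
|4/x + 2| = 4·|-2 − x|/(2·|x|) = 4|x + 2|/(2|x|).
Require δ ≤ 1 so that |x| > 2 − 1 = 1, hence 2|x| > 2.
Then |4/x + 2| < 4|x + 2|/2, which is < ε when |x + 2| < (1/2)ε.
Take δ = min(1, (1/2)ε). Then 0 < |x + 2| < δ gives both |x + 2| < 1 and |x + 2| < (1/2)ε, so |4/x + 2| < ε.

δ = min(1, (1/2)ε)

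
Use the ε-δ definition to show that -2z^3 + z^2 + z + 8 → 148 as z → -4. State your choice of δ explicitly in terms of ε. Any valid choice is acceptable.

Suppose ε > 0. We want δ > 0 such that 0 < |z + 4| < δ implies |(-2z^3 + z^2 + z + 8) − 148| < ε.
(-2z^3 + z^2 + z + 8) − 148 = -2z^3 + z^2 + z - 140 = (z + 4)(-2z^2 + 9z - 35).
So |(-2z^3 + z^2 + z + 8) − 148| = |z + 4|·|-2z^2 + 9z - 35|.
Assume first that |z + 4| < 1, so |z| < 5. Then |-2z^2 + 9z - 35| ≤ 2·5^2 + 9·5 + 35 = 130.
Hence |(-2z^3 + z^2 + z + 8) − 148| ≤ 130|z + 4| < ε provided |z + 4| < ε/130.
Choosing δ = min(1, ε/130) ensures both conditions, hence |(-2z^3 + z^2 + z + 8) − 148| < ε.

δ = min(1, ε/130)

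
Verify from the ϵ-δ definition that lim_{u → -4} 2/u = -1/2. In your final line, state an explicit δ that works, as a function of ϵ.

Suppose ϵ > 0. We seek δ > 0 such that 0 < |u + 4| < δ implies |2/u + 1/2| < ϵ.
|2/u + 1/2| = 2·|-4 − u|/(4·|u|) = 2|u + 4|/(4|u|).
Restrict δ ≤ 2. Then |u + 4| < 2 gives |u| > 2, so 4|u| > 8.
Then |2/u + 1/2| < 2|u + 4|/8, which is < ϵ when |u + 4| < 4ϵ.
Take δ = min(2, 4ϵ). Then 0 < |u + 4| < δ gives both |u + 4| < 2 and |u + 4| < 4ϵ, so |2/u + 1/2| < ϵ.

δ = min(2, 4ϵ)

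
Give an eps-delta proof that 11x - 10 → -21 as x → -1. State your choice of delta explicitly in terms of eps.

delta = eps/11

Let eps > 0 be given. We need delta > 0 so that 0 < |x + 1| < delta implies |(11x - 10) + 21| < eps.
Since (11x - 10) + 21 = 11(x + 1), we have |(11x - 10) + 21| = 11|x + 1|.
Thus it suffices that |x + 1| < eps/11.
Choosing delta = eps/11 gives |(11x - 10) + 21| = 11|x + 1| < eps whenever |x + 1| < delta.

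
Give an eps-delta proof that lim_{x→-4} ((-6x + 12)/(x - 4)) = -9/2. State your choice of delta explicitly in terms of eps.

delta = min(4, (8/3)eps)

Fix eps > 0. We want delta > 0 with 0 < |x + 4| < delta ⇒ |(-6x + 12)/(x - 4) + 9/2| < eps.
Combining over a common denominator, (-6x + 12)/(x - 4) + 9/2 = [(-6x + 12)·(-8) − 36·(x - 4)] / [(-8)·(x - 4)] = 12(x + 4) / ((-8)(x - 4)).
So |(-6x + 12)/(x - 4) + 9/2| = 12|x + 4| / (8·|x − 4|).
Require delta ≤ 4, so |x − 4| ≥ |-8| − |x + 4| > 8 − 4 = 4.
Hence |(-6x + 12)/(x - 4) + 9/2| < 12|x + 4|/(8·4) = (3/8)|x + 4|, which is < eps once |x + 4| < (8/3)eps.
Take delta = min(4, (8/3)eps). Then 0 < |x + 4| < delta forces both bounds, so |(-6x + 12)/(x - 4) + 9/2| < eps.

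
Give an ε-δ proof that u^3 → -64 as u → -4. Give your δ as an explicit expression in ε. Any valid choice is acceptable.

Fix ε > 0. We seek δ > 0 with 0 < |u + 4| < δ ⇒ |u^3 + 64| < ε.
Factor: u^3 + 64 = (u + 4)(u^2 - 4u + 16), so |u^3 + 64| = |u + 4|·|u^2 - 4u + 16|.
Impose δ ≤ 2 so that |u| < 6; then |u^2 - 4u + 16| ≤ 76.
Hence |u^3 + 64| ≤ 76|u + 4|, which is < ε once |u + 4| < ε/76.
Take δ = min(2, ε/76). If 0 < |u + 4| < δ then both bounds hold and |u^3 + 64| ≤ 76|u + 4| < 76·(ε/76) = ε.

δ = min(2, ε/76)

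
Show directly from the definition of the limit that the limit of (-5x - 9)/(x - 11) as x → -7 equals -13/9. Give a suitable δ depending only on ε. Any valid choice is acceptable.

Let ε > 0 be given. We want δ > 0 with 0 < |x + 7| < δ ⇒ |(-5x - 9)/(x - 11) + 13/9| < ε.
Combining over a common denominator, (-5x - 9)/(x - 11) + 13/9 = [(-5x - 9)·(-18) − 26·(x - 11)] / [(-18)·(x - 11)] = 64(x + 7) / ((-18)(x - 11)).
So |(-5x - 9)/(x - 11) + 13/9| = 64|x + 7| / (18·|x − 11|).
Restrict δ ≤ 9. Then |x + 7| < 9 gives |x − 11| = |(x + 7) + (-18)| ≥ 18 − 9 = 9.
Hence |(-5x - 9)/(x - 11) + 13/9| < 64|x + 7|/(18·9) = (32/81)|x + 7|, which is < ε once |x + 7| < (81/32)ε.
Take δ = min(9, (81/32)ε). Then 0 < |x + 7| < δ forces both bounds, so |(-5x - 9)/(x - 11) + 13/9| < ε.

δ = min(9, (81/32)ε)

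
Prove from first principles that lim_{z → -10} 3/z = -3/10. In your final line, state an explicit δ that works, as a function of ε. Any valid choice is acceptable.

δ = min(5, (50/3)ε)

Let ε > 0 be given. We seek δ > 0 such that 0 < |z + 10| < δ implies |3/z + 3/10| < ε.
|3/z + 3/10| = 3·|-10 − z|/(10·|z|) = 3|z + 10|/(10|z|).
Restrict δ ≤ 5. Then |z + 10| < 5 gives |z| > 5, so 10|z| > 50.
Then |3/z + 3/10| < 3|z + 10|/50, which is < ε when |z + 10| < (50/3)ε.
Take δ = min(5, (50/3)ε). Then 0 < |z + 10| < δ gives both |z + 10| < 5 and |z + 10| < (50/3)ε, so |3/z + 3/10| < ε.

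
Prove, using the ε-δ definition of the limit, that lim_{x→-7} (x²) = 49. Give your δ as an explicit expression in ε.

Suppose ε > 0. We seek δ > 0 with 0 < |x + 7| < δ ⇒ |x² − 49| < ε.
Factor: x² − 49 = (x + 7)(x - 7), so |x² − 49| = |x + 7|·|x - 7|.
Impose δ ≤ 1 so that |x| < 8; then |x - 7| ≤ 15.
Hence |x² − 49| ≤ 15|x + 7|, which is < ε once |x + 7| < ε/15.
Take δ = min(1, ε/15). If 0 < |x + 7| < δ then both bounds hold and |x² − 49| ≤ 15|x + 7| < 15·(ε/15) = ε.

δ = min(1, ε/15)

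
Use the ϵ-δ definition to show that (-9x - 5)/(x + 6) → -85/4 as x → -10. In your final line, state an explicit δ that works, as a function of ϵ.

δ = min(2, (8/49)ϵ)

Let ϵ > 0 be given. We want δ > 0 with 0 < |x + 10| < δ ⇒ |(-9x - 5)/(x + 6) + 85/4| < ϵ.
Combining over a common denominator, (-9x - 5)/(x + 6) + 85/4 = [(-9x - 5)·(-4) − 85·(x + 6)] / [(-4)·(x + 6)] = -49(x + 10) / ((-4)(x + 6)).
So |(-9x - 5)/(x + 6) + 85/4| = 49|x + 10| / (4·|x + 6|).
Require δ ≤ 2, so |x + 6| ≥ |-4| − |x + 10| > 4 − 2 = 2.
Hence |(-9x - 5)/(x + 6) + 85/4| < 49|x + 10|/(4·2) = (49/8)|x + 10|, which is < ϵ once |x + 10| < (8/49)ϵ.
Take δ = min(2, (8/49)ϵ). Then 0 < |x + 10| < δ forces both bounds, so |(-9x - 5)/(x + 6) + 85/4| < ϵ.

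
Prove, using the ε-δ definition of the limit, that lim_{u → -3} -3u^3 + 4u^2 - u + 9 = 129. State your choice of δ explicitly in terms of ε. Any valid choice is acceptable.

δ = min(2, ε/180)

Let ε > 0. We want δ > 0 such that 0 < |u + 3| < δ implies |(-3u^3 + 4u^2 - u + 9) − 129| < ε.
(-3u^3 + 4u^2 - u + 9) − 129 = -3u^3 + 4u^2 - u - 120 = (u + 3)(-3u^2 + 13u - 40).
So |(-3u^3 + 4u^2 - u + 9) − 129| = |u + 3|·|-3u^2 + 13u - 40|.
Require δ ≤ 2. Then |u + 3| < 2 gives |u| < 5, and by the triangle inequality |-3u^2 + 13u - 40| ≤ 3·5^2 + 13·5 + 40 = 180.
Hence |(-3u^3 + 4u^2 - u + 9) − 129| ≤ 180|u + 3| < ε provided |u + 3| < ε/180.
Choosing δ = min(2, ε/180) ensures both conditions, hence |(-3u^3 + 4u^2 - u + 9) − 129| < ε.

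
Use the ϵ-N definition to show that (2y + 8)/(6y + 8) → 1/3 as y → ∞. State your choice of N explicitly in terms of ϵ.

N = (8/9)/ϵ

Let ϵ > 0. We seek N > 0 such that y > N implies |(2y + 8)/(6y + 8) − (1/3)| < ϵ.
(2y + 8)/(6y + 8) − (1/3) = (6(2y + 8) − 2(6y + 8)) / (6(6y + 8)) = 32/(6(6y + 8)).
For y > 0 we have 6y + 8 > 6y, so |(2y + 8)/(6y + 8) − (1/3)| = 32/(6(6y + 8)) < 32/(6·6y) = (8/9)/y.
Thus |(2y + 8)/(6y + 8) − (1/3)| < ϵ whenever y > (8/9)/ϵ.
Take N = (8/9)/ϵ. If y > N then |(2y + 8)/(6y + 8) − (1/3)| < (8/9)/y < ϵ.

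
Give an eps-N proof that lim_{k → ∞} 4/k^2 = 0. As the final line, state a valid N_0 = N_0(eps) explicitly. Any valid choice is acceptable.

Suppose eps > 0. For k ≥ 1, |4/k^2 − 0| = 4/k^2.
4/k^2 < eps ⇔ k^2 > 4/eps ⇔ k > (4/eps)^{1/2}.
Take N_0 = (4/eps)^{1/2}. Then k > N_0 implies 4/k^2 < eps.

N_0 = (4/eps)^{1/2}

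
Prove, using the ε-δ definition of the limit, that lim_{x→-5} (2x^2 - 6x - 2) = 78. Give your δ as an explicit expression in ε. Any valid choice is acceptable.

Let ε > 0 be given. We want δ > 0 such that 0 < |x + 5| < δ implies |(2x^2 - 6x - 2) − 78| < ε.
(2x^2 - 6x - 2) − 78 = 2x^2 - 6x - 80 = (x + 5)(2x - 16).
So |(2x^2 - 6x - 2) − 78| = |x + 5|·|2x - 16|.
Assume first that |x + 5| < 1, so |x| < 6. Then |2x - 16| ≤ 2·6 + 16 = 28.
Hence |(2x^2 - 6x - 2) − 78| ≤ 28|x + 5| < ε provided |x + 5| < ε/28.
Choosing δ = min(1, ε/28) ensures both conditions, hence |(2x^2 - 6x - 2) − 78| < ε.

δ = min(1, ε/28)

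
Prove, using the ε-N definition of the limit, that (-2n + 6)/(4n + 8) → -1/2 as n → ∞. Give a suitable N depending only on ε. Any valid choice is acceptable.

N = (5/2)/ε

Fix ε > 0. For n ≥ 1, |(-2n + 6)/(4n + 8) + 1/2| = |40|/(4(4n + 8)) = 40/(4(4n + 8)).
Since 4n + 8 ≥ 4n for n ≥ 1, this is ≤ 40/(4·4n) = (5/2)/n.
So |(-2n + 6)/(4n + 8) + 1/2| < ε whenever n > (5/2)/ε.
Take N = (5/2)/ε. If n > N then |(-2n + 6)/(4n + 8) + 1/2| ≤ (5/2)/n < ε.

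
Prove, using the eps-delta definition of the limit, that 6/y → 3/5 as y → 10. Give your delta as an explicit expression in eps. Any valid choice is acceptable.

delta = min(5, (25/3)eps)

Let eps > 0 be given. We seek delta > 0 such that 0 < |y − 10| < delta implies |6/y − (3/5)| < eps.
|6/y − (3/5)| = 6·|10 − y|/(10·|y|) = 6|y − 10|/(10|y|).
Require delta ≤ 5 so that |y| > 10 − 5 = 5, hence 10|y| > 50.
Then |6/y − (3/5)| < 6|y − 10|/50, which is < eps when |y − 10| < (25/3)eps.
Take delta = min(5, (25/3)eps). Then 0 < |y − 10| < delta gives both |y − 10| < 5 and |y − 10| < (25/3)eps, so |6/y − (3/5)| < eps.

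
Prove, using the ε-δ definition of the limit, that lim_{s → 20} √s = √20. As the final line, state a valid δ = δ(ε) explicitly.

δ = min(20, √20·ε)

Let ε > 0. We want δ > 0 such that 0 < |s − 20| < δ implies |√s − √20| < ε.
Multiplying by the conjugate, |√s − √20| = |s − 20|/(√s + √20).
Restrict δ ≤ 20 so that |s − 20| < 20 forces s > 0, and then √s + √20 > √20.
Hence |√s − √20| < |s − 20|/√20, which is < ε once |s − 20| < √20·ε.
Take δ = min(20, √20·ε). If 0 < |s − 20| < δ then s > 0 and |√s − √20| < |s − 20|/√20 < ε.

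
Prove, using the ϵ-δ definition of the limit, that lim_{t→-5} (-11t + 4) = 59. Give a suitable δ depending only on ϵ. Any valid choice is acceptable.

δ = ϵ/11

Fix ϵ > 0. We need δ > 0 so that 0 < |t + 5| < δ implies |(-11t + 4) − 59| < ϵ.
Since (-11t + 4) − 59 = -11(t + 5), we have |(-11t + 4) − 59| = 11|t + 5|.
So 11|t + 5| < ϵ exactly when |t + 5| < ϵ/11.
Choosing δ = ϵ/11 gives |(-11t + 4) − 59| = 11|t + 5| < ϵ whenever |t + 5| < δ.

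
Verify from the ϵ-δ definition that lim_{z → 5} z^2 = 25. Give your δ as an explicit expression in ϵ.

δ = min(1, ϵ/11)

Fix ϵ > 0. We seek δ > 0 with 0 < |z − 5| < δ ⇒ |z^2 − 25| < ϵ.
Factor: z^2 − 25 = (z − 5)(z + 5), so |z^2 − 25| = |z − 5|·|z + 5|.
Impose δ ≤ 1 so that |z| < 6; then |z + 5| ≤ 11.
Hence |z^2 − 25| ≤ 11|z − 5|, which is < ϵ once |z − 5| < ϵ/11.
Take δ = min(1, ϵ/11). If 0 < |z − 5| < δ then both bounds hold and |z^2 − 25| ≤ 11|z − 5| < 11·(ϵ/11) = ϵ.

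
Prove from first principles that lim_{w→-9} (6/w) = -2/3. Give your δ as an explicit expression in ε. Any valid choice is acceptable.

Let ε > 0 be given. We seek δ > 0 such that 0 < |w + 9| < δ implies |6/w + 2/3| < ε.
|6/w + 2/3| = 6·|-9 − w|/(9·|w|) = 6|w + 9|/(9|w|).
Require δ ≤ 9/2 so that |w| > 9 − 9/2 = 9/2, hence 9|w| > 81/2.
Then |6/w + 2/3| < 6|w + 9|/(81/2), which is < ε when |w + 9| < (27/4)ε.
Take δ = min(9/2, (27/4)ε). Then 0 < |w + 9| < δ gives both |w + 9| < 9/2 and |w + 9| < (27/4)ε, so |6/w + 2/3| < ε.

δ = min(9/2, (27/4)ε)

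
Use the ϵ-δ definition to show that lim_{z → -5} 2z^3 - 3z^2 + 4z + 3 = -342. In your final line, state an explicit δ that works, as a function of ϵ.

Fix ϵ > 0. We want δ > 0 such that 0 < |z + 5| < δ implies |(2z^3 - 3z^2 + 4z + 3) + 342| < ϵ.
(2z^3 - 3z^2 + 4z + 3) + 342 = 2z^3 - 3z^2 + 4z + 345 = (z + 5)(2z^2 - 13z + 69).
So |(2z^3 - 3z^2 + 4z + 3) + 342| = |z + 5|·|2z^2 - 13z + 69|.
Assume first that |z + 5| < 2, so |z| < 7. Then |2z^2 - 13z + 69| ≤ 2·7^2 + 13·7 + 69 = 258.
Hence |(2z^3 - 3z^2 + 4z + 3) + 342| ≤ 258|z + 5| < ϵ provided |z + 5| < ϵ/258.
Choosing δ = min(2, ϵ/258) ensures both conditions, hence |(2z^3 - 3z^2 + 4z + 3) + 342| < ϵ.

δ = min(2, ϵ/258)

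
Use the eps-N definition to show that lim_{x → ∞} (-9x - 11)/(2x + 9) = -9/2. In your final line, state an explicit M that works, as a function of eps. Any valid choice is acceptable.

Let eps > 0 be given. We seek M > 0 such that x > M implies |(-9x - 11)/(2x + 9) + 9/2| < eps.
(-9x - 11)/(2x + 9) + 9/2 = (2(-9x - 11) − (-9)(2x + 9)) / (2(2x + 9)) = 59/(2(2x + 9)).
For x > 0 we have 2x + 9 > 2x, so |(-9x - 11)/(2x + 9) + 9/2| = 59/(2(2x + 9)) < 59/(2·2x) = (59/4)/x.
Thus |(-9x - 11)/(2x + 9) + 9/2| < eps whenever x > (59/4)/eps.
Take M = (59/4)/eps. If x > M then |(-9x - 11)/(2x + 9) + 9/2| < (59/4)/x < eps.

M = (59/4)/eps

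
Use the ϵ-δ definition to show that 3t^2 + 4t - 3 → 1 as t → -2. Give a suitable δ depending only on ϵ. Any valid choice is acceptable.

δ = min(1, ϵ/11)

Let ϵ > 0. We want δ > 0 such that 0 < |t + 2| < δ implies |(3t^2 + 4t - 3) − 1| < ϵ.
(3t^2 + 4t - 3) − 1 = 3t^2 + 4t - 4 = (t + 2)(3t - 2).
So |(3t^2 + 4t - 3) − 1| = |t + 2|·|3t - 2|.
Require δ ≤ 1. Then |t + 2| < 1 gives |t| < 3, and by the triangle inequality |3t - 2| ≤ 3·3 + 2 = 11.
Hence |(3t^2 + 4t - 3) − 1| ≤ 11|t + 2| < ϵ provided |t + 2| < ϵ/11.
Choosing δ = min(1, ϵ/11) ensures both conditions, hence |(3t^2 + 4t - 3) − 1| < ϵ.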